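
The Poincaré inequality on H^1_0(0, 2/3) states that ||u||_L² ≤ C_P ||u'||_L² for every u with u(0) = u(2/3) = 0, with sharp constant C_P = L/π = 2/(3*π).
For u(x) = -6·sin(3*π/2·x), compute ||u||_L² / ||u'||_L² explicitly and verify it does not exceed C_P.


||u||_L² / ||u'||_L² = 2/(3*π) = C_P.

u(x) = -6·sin(3*π/2·x), so u'(x) = -9*π*cos(3*π*x/2).
Writing u(x) = A·sin(kπx/L) with A = -6 and k = 1, use ∫_0^L sin²(kπx/L) dx = L/2 and ∫_0^L cos²(kπx/L) dx = L/2.
u² = 36·sin²(3*π/2·x) and (u')² = 81*π^2·cos²(3*π/2·x), and each of sin², cos² integrates to L/2 = 1/3 over (0, 2/3).
∫_0^2/3 u² dx = 12, so ||u||_L² = 2*sqrt(3).
∫_0^2/3 (u')² dx = 27*π^2, so ||u'||_L² = 3*sqrt(3)*π.
Ratio ||u||_L² / ||u'||_L² = 2/(3*π).
Sharp Poincaré constant on H^1_0(0, 2/3) is C_P = L/π = 2/(3*π), achieved by sin(3*π/2·x).
This is the k = 1 eigenfunction (up to amplitude), so the ratio equals the sharp Poincaré constant exactly.


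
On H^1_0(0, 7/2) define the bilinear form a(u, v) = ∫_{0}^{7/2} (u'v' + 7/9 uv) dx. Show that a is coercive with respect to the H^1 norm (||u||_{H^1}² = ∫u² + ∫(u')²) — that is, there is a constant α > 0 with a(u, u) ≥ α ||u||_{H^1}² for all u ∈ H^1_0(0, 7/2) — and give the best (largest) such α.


α = (343 + 36*π^2)/(9*(4*π^2 + 49))

Coercivity of a(·,·) on H^1_0(0, 7/2) means a(u, u) ≥ α ||u||_{H^1}² for every u ∈ H^1_0.
The interval has length L = 7/2, and Poincaré/coercivity depend only on L. Here a(u, u) = ∫(u')² + (7/9)·∫u².
Here 0 < c = 7/9 < 1. The condition a(u,u) ≥ α||u||_{H^1}² reads (1−α)∫(u')² ≥ (α−c)∫u². Any admissible α is ≤ 1 (rapidly oscillating u have ∫u²/∫(u')² → 0), and α = 1 would force 0 ≥ (1−c)∫u², impossible since c < 1; so 1−α > 0. By the sharp Poincaré inequality on H^1_0 of an interval of length L, ∫(u')² ≥ (π/L)²∫u² with equality for the first sine mode sin(π(x−x₀)/L) (x₀ the left endpoint), so the inequality holds for all u iff (1−α)(π/L)² ≥ α − c, i.e. α ≤ ((π/L)² + c)/((π/L)² + 1) = (1 + c(L/π)²)/(1 + (L/π)²). With (π/L)² = 4*π^2/49 and c = 7/9, the largest admissible constant is α = ((π/L)² + c)/((π/L)² + 1).
Simplifying, α = (343 + 36*π^2)/(9*(4*π^2 + 49)).


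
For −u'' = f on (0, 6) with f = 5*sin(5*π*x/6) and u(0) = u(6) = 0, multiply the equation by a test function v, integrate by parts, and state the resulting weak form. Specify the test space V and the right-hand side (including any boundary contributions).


V = H^1_0(0, 6) (so v(0) = v(6) = 0); weak form: ∫_0^6 u'v' dx = ∫_0^6 (5*sin(5*π*x/6)) v dx for all v ∈ V.

Multiply both sides by a test function v and integrate from 0 to 6:
  ∫_0^6 −u''(x) v(x) dx = ∫_0^6 f(x) v(x) dx.
Integrate the LHS by parts once:
  ∫_0^6 −u'' v dx = −[u'(x) v(x)]_0^6 + ∫_0^6 u'(x) v'(x) dx.
Thus ∫_0^6 u'(x) v'(x) dx = ∫_0^6 f(x) v(x) dx + [u'(x) v(x)]_0^6.
Choose V so that boundary terms are either known or forced to vanish.
u is Dirichlet: u(0) = u(6) = 0. Let V = H^1_0(0, 6); then v(0) = v(6) = 0, and [u' v]_0^6 = 0.
Weak formulation: find u (satisfying any essential BC) such that ∫_0^6 u'(x) v'(x) dx = ∫_0^6 f v dx for all v ∈ V.
Substituting f(x) = 5*sin(5*π*x/6), the right-hand side is ∫_0^6 (5*sin(5*π*x/6)) v dx.


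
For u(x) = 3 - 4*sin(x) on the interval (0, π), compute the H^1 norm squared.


||u||_{H^1(0,π)}^2 = -48 + 25*π

u'(x) = -4*cos(x).
Expand u² and (u')² and integrate term by term on (0, π), using: for integers n ≥ 1, ∫_0^π sin²(nx) dx = ∫_0^π cos²(nx) dx = π/2; for n ≠ n', ∫_0^π sin(nx)sin(n'x) dx = ∫_0^π cos(nx)cos(n'x) dx = 0; and by product-to-sum, ∫_0^π sin(nx)cos(n'x) dx = ½∫_0^π [sin((n+n')x) + sin((n−n')x)] dx, which is 0 when n+n' is even and 2n/(n²−n'²) when n+n' is odd (it need not vanish on (0, π)). For the constant mode: ∫_0^π 1 dx = π, ∫_0^π cos(nx) dx = 0, ∫_0^π sin(nx) dx = (1−(−1)^n)/n.
  u² squared terms: (3)²·∫1 dx = 9·π = 9*π;  (-4)²·∫sin(x)² dx = 16·π/2 = 8*π.
  u² cross terms: 2·(3)·(-4)·∫1·sin(x) dx = -24·(2) = -48.
  So ∫_0^π u² dx = 9*π + 8*π − 48 = -48 + 17*π.
  (u')² squared terms: (-4)²·∫cos(x)² dx = 16·π/2 = 8*π.
  So ∫_0^π (u')² dx = 8*π.
||u||_{H^1}^2 = (-48 + 17*π) + (8*π) = -48 + 25*π.


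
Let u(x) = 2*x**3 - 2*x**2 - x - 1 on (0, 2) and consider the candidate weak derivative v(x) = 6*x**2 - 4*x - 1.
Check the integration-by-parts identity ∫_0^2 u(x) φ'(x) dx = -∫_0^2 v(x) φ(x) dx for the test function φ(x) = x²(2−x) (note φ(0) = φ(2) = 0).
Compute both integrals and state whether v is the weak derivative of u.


LHS = -76/15, RHS = -76/15. Yes, v = u' weakly.

u(x) = 2*x**3 - 2*x**2 - x - 1, classical derivative u'(x) = 6*x**2 - 4*x - 1.
φ(x) = x²(2−x), so φ'(x) = x*(4 - 3*x).
Note φ(0) = φ(2) = 0, so the boundary term u·φ vanishes.
LHS = ∫_0^2 u(x) φ'(x) dx = ∫_0^2 (-6*x^5 + 14*x^4 - 5*x^3 - x^2 - 4*x) dx. Term by term:
  ∫_0^2 -6*x^5 dx = -64;  ∫_0^2 14*x^4 dx = 448/5;  ∫_0^2 -5*x^3 dx = -20;
  ∫_0^2 -x^2 dx = -8/3;  ∫_0^2 -4*x dx = -8.
Sum: -64 + 448/5 − 20 − 8/3 − 8 = -76/15.
So LHS = -76/15.
∫_0^2 v(x) φ(x) dx = ∫_0^2 (-6*x^5 + 16*x^4 - 7*x^3 - 2*x^2) dx. Term by term:
  ∫_0^2 -6*x^5 dx = -64;  ∫_0^2 16*x^4 dx = 512/5;  ∫_0^2 -7*x^3 dx = -28;
  ∫_0^2 -2*x^2 dx = -16/3.
Sum: -64 + 512/5 − 28 − 16/3 = 76/15.
So RHS = -∫_0^2 v(x) φ(x) dx = -76/15.
LHS = RHS, so the identity holds for this test φ.
Moreover u is smooth here and v(x) = u'(x) = 6*x**2 - 4*x - 1 pointwise, so the identity holds for every test function. Hence v is the weak derivative of u.


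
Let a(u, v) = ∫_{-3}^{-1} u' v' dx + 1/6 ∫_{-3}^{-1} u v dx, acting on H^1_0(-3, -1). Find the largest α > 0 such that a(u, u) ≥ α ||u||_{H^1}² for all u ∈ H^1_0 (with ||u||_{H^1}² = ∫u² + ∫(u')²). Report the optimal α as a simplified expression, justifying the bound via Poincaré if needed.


α = (2/3 + π^2)/(4 + π^2)

Coercivity of a(·,·) on H^1_0(-3, -1) means a(u, u) ≥ α ||u||_{H^1}² for every u ∈ H^1_0.
The interval has length L = 2, and Poincaré/coercivity depend only on L. Here a(u, u) = ∫(u')² + (1/6)·∫u².
Here 0 < c = 1/6 < 1. The condition a(u,u) ≥ α||u||_{H^1}² reads (1−α)∫(u')² ≥ (α−c)∫u². Any admissible α is ≤ 1 (rapidly oscillating u have ∫u²/∫(u')² → 0), and α = 1 would force 0 ≥ (1−c)∫u², impossible since c < 1; so 1−α > 0. By the sharp Poincaré inequality on H^1_0 of an interval of length L, ∫(u')² ≥ (π/L)²∫u² with equality for the first sine mode sin(π(x−x₀)/L) (x₀ the left endpoint), so the inequality holds for all u iff (1−α)(π/L)² ≥ α − c, i.e. α ≤ ((π/L)² + c)/((π/L)² + 1) = (1 + c(L/π)²)/(1 + (L/π)²). With (π/L)² = π^2/4 and c = 1/6, the largest admissible constant is α = ((π/L)² + c)/((π/L)² + 1).
Simplifying, α = (2/3 + π^2)/(4 + π^2).


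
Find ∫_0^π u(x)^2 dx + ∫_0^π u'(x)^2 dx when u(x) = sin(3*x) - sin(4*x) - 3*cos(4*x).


||u||_{H^1(0,π)}^2 = 612/7 + 90*π

u'(x) = 12*sin(4*x) + 3*cos(3*x) - 4*cos(4*x).
Expand u² and (u')² and integrate term by term on (0, π), using: for integers n ≥ 1, ∫_0^π sin²(nx) dx = ∫_0^π cos²(nx) dx = π/2; for n ≠ n', ∫_0^π sin(nx)sin(n'x) dx = ∫_0^π cos(nx)cos(n'x) dx = 0; and by product-to-sum, ∫_0^π sin(nx)cos(n'x) dx = ½∫_0^π [sin((n+n')x) + sin((n−n')x)] dx, which is 0 when n+n' is even and 2n/(n²−n'²) when n+n' is odd (it need not vanish on (0, π)).
  u² squared terms: (-1)²·∫sin(4x)² dx = 1·π/2 = π/2;  (-3)²·∫cos(4x)² dx = 9·π/2 = 9*π/2;  (1)²·∫sin(3x)² dx = 1·π/2 = π/2.
  u² cross terms: 2·(-1)·(-3)·∫sin(4x)·cos(4x) dx = 6·(0) = 0;  2·(-1)·(1)·∫sin(4x)·sin(3x) dx = -2·(0) = 0;  2·(-3)·(1)·∫cos(4x)·sin(3x) dx = -6·(-6/7) = 36/7.
  So ∫_0^π u² dx = π/2 + 9*π/2 + π/2 + 0 + 0 + 36/7 = 36/7 + 11*π/2.
  (u')² squared terms: (-4)²·∫cos(4x)² dx = 16·π/2 = 8*π;  (3)²·∫cos(3x)² dx = 9·π/2 = 9*π/2;  (12)²·∫sin(4x)² dx = 144·π/2 = 72*π.
  (u')² cross terms: 2·(-4)·(3)·∫cos(4x)·cos(3x) dx = -24·(0) = 0;  2·(-4)·(12)·∫cos(4x)·sin(4x) dx = -96·(0) = 0;  2·(3)·(12)·∫cos(3x)·sin(4x) dx = 72·(8/7) = 576/7.
  So ∫_0^π (u')² dx = 8*π + 9*π/2 + 72*π + 0 + 0 + 576/7 = 576/7 + 169*π/2.
||u||_{H^1}^2 = (36/7 + 11*π/2) + (576/7 + 169*π/2) = 612/7 + 90*π.


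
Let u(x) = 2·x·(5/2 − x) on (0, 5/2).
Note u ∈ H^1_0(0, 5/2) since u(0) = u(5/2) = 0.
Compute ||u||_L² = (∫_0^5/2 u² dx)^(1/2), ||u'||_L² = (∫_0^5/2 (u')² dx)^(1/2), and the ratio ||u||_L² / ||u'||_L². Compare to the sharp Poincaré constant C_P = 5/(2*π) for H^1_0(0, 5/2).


||u||_L² / ||u'||_L² = sqrt(10)/4 < C_P = 5/(2*π).

u(x) = 2·x·(5/2 − x), so u'(x) = 5 - 4*x.
u(x) = 2·x·(5/2 − x) vanishes at x = 0 and x = 5/2, so u ∈ H^1_0(0, 5/2). Differentiate via the product rule and integrate the resulting polynomials term by term.
  ∫_0^5/2 u² dx = ∫_0^5/2 (4*x^4 - 20*x^3 + 25*x^2) dx. Term by term:
    ∫_0^5/2 4*x^4 dx = 625/8;  ∫_0^5/2 -20*x^3 dx = -3125/16;  ∫_0^5/2 25*x^2 dx = 3125/24.
  Sum: 625/8 − 3125/16 + 3125/24 = 625/48.
  ∫_0^5/2 (u')² dx = ∫_0^5/2 (16*x^2 - 40*x + 25) dx. Term by term:
    ∫_0^5/2 16*x^2 dx = 250/3;  ∫_0^5/2 -40*x dx = -125;  ∫_0^5/2 25 dx = 125/2.
  Sum: 250/3 − 125 + 125/2 = 125/6.
∫_0^5/2 u² dx = 625/48, so ||u||_L² = 25*sqrt(3)/12.
∫_0^5/2 (u')² dx = 125/6, so ||u'||_L² = 5*sqrt(30)/6.
Ratio ||u||_L² / ||u'||_L² = sqrt(10)/4.
Sharp Poincaré constant on H^1_0(0, 5/2) is C_P = L/π = 5/(2*π), achieved by sin(2*π/5·x).
A polynomial bump cannot attain the sharp Poincaré constant (only the first sine eigenfunction does), so the ratio is strictly less than C_P, consistent with ||u||_L² ≤ C_P ||u'||_L².


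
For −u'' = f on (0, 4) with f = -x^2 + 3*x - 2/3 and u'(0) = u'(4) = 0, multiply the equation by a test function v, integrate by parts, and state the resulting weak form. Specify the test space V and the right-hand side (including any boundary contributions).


V = H^1(0, 4) (no boundary constraint on v; u is determined up to an additive constant); weak form: ∫_0^4 u'v' dx = ∫_0^4 (-x^2 + 3*x - 2/3) v dx for all v ∈ V.

Multiply both sides by a test function v and integrate from 0 to 4:
  ∫_0^4 −u''(x) v(x) dx = ∫_0^4 f(x) v(x) dx.
Integrate the LHS by parts once:
  ∫_0^4 −u'' v dx = −[u'(x) v(x)]_0^4 + ∫_0^4 u'(x) v'(x) dx.
Thus ∫_0^4 u'(x) v'(x) dx = ∫_0^4 f(x) v(x) dx + [u'(x) v(x)]_0^4.
Choose V so that boundary terms are either known or forced to vanish.
u has homogeneous Neumann: u'(0) = u'(4) = 0. So [u' v]_0^4 = 0·v(4) − 0·v(0) = 0 for any v; take V = H^1(0, 4).
Weak formulation: find u (satisfying any essential BC) such that ∫_0^4 u'(x) v'(x) dx = ∫_0^4 f v dx for all v ∈ V (homogeneous Neumann, so boundary terms vanish).
Substituting f(x) = -x^2 + 3*x - 2/3, the right-hand side is ∫_0^4 (-x^2 + 3*x - 2/3) v dx.
Compatibility check (pure Neumann): taking v ≡ 1 ∈ V gives 0 = ∫_0^4 f dx + (0) − (0), i.e. ∫_0^4 f dx must equal u'(0) − u'(4) = 0. Indeed ∫_0^4 (-x^2 + 3*x - 2/3) dx = 0, so the data are compatible. The solution is then unique only up to an additive constant (fix it e.g. by requiring ∫_0^4 u dx = 0).


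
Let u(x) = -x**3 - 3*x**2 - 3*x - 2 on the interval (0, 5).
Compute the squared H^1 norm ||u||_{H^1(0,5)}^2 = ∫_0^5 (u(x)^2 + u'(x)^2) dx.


||u||_{H^1}^2 = 764935/14

The H^1 norm (squared) on an interval (0, L) is
  ||u||_{H^1}^2 = ∫_0^L u(x)^2 dx + ∫_0^L u'(x)^2 dx.
Compute u'(x) = -3*x**2 - 6*x - 3.
Then u(x)^2 = x**6 + 6*x**5 + 15*x**4 + 22*x**3 + 21*x**2 + 12*x + 4 and u'(x)^2 = 9*x**4 + 36*x**3 + 54*x**2 + 36*x + 9.
Integrate each monomial from 0 to 5 using ∫_0^5 c·x^n dx = c·5^(n+1)/(n+1):
  ∫_0^5 u(x)^2 dx = ∫_0^5 (x^6 + 6*x^5 + 15*x^4 + 22*x^3 + 21*x^2 + 12*x + 4) dx. Term by term:
    ∫_0^5 x^6 dx = 78125/7;  ∫_0^5 6*x^5 dx = 15625;  ∫_0^5 15*x^4 dx = 9375;
    ∫_0^5 22*x^3 dx = 6875/2;  ∫_0^5 21*x^2 dx = 875;  ∫_0^5 12*x dx = 150;
    ∫_0^5 4 dx = 20.
  Sum: 78125/7 + 15625 + 9375 + 6875/2 + 875 + 150 + 20 = 569005/14.
  ∫_0^5 u'(x)^2 dx = ∫_0^5 (9*x^4 + 36*x^3 + 54*x^2 + 36*x + 9) dx. Term by term:
    ∫_0^5 9*x^4 dx = 5625;  ∫_0^5 36*x^3 dx = 5625;  ∫_0^5 54*x^2 dx = 2250;
    ∫_0^5 36*x dx = 450;  ∫_0^5 9 dx = 45.
  Sum: 5625 + 5625 + 2250 + 450 + 45 = 13995.
Adding: ||u||_{H^1}^2 = 569005/14 + 13995 = 764935/14.


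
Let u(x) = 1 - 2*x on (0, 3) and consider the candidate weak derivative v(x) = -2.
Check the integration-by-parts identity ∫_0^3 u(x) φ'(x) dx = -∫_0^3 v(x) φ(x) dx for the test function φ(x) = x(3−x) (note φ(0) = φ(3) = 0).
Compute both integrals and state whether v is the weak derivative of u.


LHS = 9, RHS = 9. Yes, v = u' weakly.

u(x) = 1 - 2*x, classical derivative u'(x) = -2.
φ(x) = x(3−x), so φ'(x) = 3 - 2*x.
Note φ(0) = φ(3) = 0, so the boundary term u·φ vanishes.
LHS = ∫_0^3 u(x) φ'(x) dx = ∫_0^3 (4*x^2 - 8*x + 3) dx. Term by term:
  ∫_0^3 4*x^2 dx = 36;  ∫_0^3 -8*x dx = -36;  ∫_0^3 3 dx = 9.
Sum: 36 − 36 + 9 = 9.
So LHS = 9.
∫_0^3 v(x) φ(x) dx = ∫_0^3 (2*x^2 - 6*x) dx. Term by term:
  ∫_0^3 2*x^2 dx = 18;  ∫_0^3 -6*x dx = -27.
Sum: 18 − 27 = -9.
So RHS = -∫_0^3 v(x) φ(x) dx = 9.
LHS = RHS, so the identity holds for this test φ.
Moreover u is smooth here and v(x) = u'(x) = -2 pointwise, so the identity holds for every test function. Hence v is the weak derivative of u.


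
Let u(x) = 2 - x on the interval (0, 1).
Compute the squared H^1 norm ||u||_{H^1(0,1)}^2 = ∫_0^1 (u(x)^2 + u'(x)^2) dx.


||u||_{H^1}^2 = 10/3

The H^1 norm (squared) on an interval (0, L) is
  ||u||_{H^1}^2 = ∫_0^L u(x)^2 dx + ∫_0^L u'(x)^2 dx.
Compute u'(x) = -1.
Then u(x)^2 = x**2 - 4*x + 4 and u'(x)^2 = 1.
Integrate each monomial from 0 to 1 using ∫_0^1 c·x^n dx = c·1^(n+1)/(n+1):
  ∫_0^1 u(x)^2 dx = ∫_0^1 (x^2 - 4*x + 4) dx. Term by term:
    ∫_0^1 x^2 dx = 1/3;  ∫_0^1 -4*x dx = -2;  ∫_0^1 4 dx = 4.
  Sum: 1/3 − 2 + 4 = 7/3.
  ∫_0^1 u'(x)^2 dx = ∫_0^1 (1) dx. Term by term:
    ∫_0^1 1 dx = 1.
Adding: ||u||_{H^1}^2 = 7/3 + 1 = 10/3.


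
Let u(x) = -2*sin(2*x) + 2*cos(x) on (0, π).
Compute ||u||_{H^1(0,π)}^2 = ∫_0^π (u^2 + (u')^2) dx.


||u||_{H^1(0,π)}^2 = -64/3 + 14*π

u'(x) = -2*sin(x) - 4*cos(2*x).
Expand u² and (u')² and integrate term by term on (0, π), using: for integers n ≥ 1, ∫_0^π sin²(nx) dx = ∫_0^π cos²(nx) dx = π/2; for n ≠ n', ∫_0^π sin(nx)sin(n'x) dx = ∫_0^π cos(nx)cos(n'x) dx = 0; and by product-to-sum, ∫_0^π sin(nx)cos(n'x) dx = ½∫_0^π [sin((n+n')x) + sin((n−n')x)] dx, which is 0 when n+n' is even and 2n/(n²−n'²) when n+n' is odd (it need not vanish on (0, π)).
  u² squared terms: (-2)²·∫sin(2x)² dx = 4·π/2 = 2*π;  (2)²·∫cos(x)² dx = 4·π/2 = 2*π.
  u² cross terms: 2·(-2)·(2)·∫sin(2x)·cos(x) dx = -8·(4/3) = -32/3.
  So ∫_0^π u² dx = 2*π + 2*π − 32/3 = -32/3 + 4*π.
  (u')² squared terms: (-4)²·∫cos(2x)² dx = 16·π/2 = 8*π;  (-2)²·∫sin(x)² dx = 4·π/2 = 2*π.
  (u')² cross terms: 2·(-4)·(-2)·∫cos(2x)·sin(x) dx = 16·(-2/3) = -32/3.
  So ∫_0^π (u')² dx = 8*π + 2*π − 32/3 = -32/3 + 10*π.
||u||_{H^1}^2 = (-32/3 + 4*π) + (-32/3 + 10*π) = -64/3 + 14*π.


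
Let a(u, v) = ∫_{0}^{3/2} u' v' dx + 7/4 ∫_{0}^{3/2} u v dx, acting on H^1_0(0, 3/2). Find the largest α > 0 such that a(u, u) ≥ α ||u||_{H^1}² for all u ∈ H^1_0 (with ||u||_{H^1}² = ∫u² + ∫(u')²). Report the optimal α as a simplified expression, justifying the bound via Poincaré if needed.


α = 1

Coercivity of a(·,·) on H^1_0(0, 3/2) means a(u, u) ≥ α ||u||_{H^1}² for every u ∈ H^1_0.
The interval has length L = 3/2, and Poincaré/coercivity depend only on L. Here a(u, u) = ∫(u')² + (7/4)·∫u².
Here c = 7/4 ≥ 1, so a(u,u) = ∫(u')² + c∫u² ≥ ∫(u')² + ∫u² = ||u||_{H^1}², i.e. α = 1 works. No larger α is possible: a(u,u) ≥ α||u||_{H^1}² means (1−α)∫(u')² ≥ (α−c)∫u², and for the modes u_n = sin(nπ(x−x₀)/L) (x₀ the left endpoint) one has ∫u_n²/∫(u_n')² = (L/(nπ))² → 0, so a(u_n,u_n)/||u_n||_{H^1}² → 1. Hence the optimal constant is α = 1.
Therefore α = 1.


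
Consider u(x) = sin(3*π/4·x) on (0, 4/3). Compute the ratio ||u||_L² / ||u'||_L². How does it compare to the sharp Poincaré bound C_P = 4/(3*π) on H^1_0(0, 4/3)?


||u||_L² / ||u'||_L² = 4/(3*π) = C_P.

u(x) = sin(3*π/4·x), so u'(x) = 3*π*cos(3*π*x/4)/4.
Writing u(x) = A·sin(kπx/L) with A = 1 and k = 1, use ∫_0^L sin²(kπx/L) dx = L/2 and ∫_0^L cos²(kπx/L) dx = L/2.
u² = 1·sin²(3*π/4·x) and (u')² = 9*π^2/16·cos²(3*π/4·x), and each of sin², cos² integrates to L/2 = 2/3 over (0, 4/3).
∫_0^4/3 u² dx = 2/3, so ||u||_L² = sqrt(6)/3.
∫_0^4/3 (u')² dx = 3*π^2/8, so ||u'||_L² = sqrt(6)*π/4.
Ratio ||u||_L² / ||u'||_L² = 4/(3*π).
Sharp Poincaré constant on H^1_0(0, 4/3) is C_P = L/π = 4/(3*π), achieved by sin(3*π/4·x).
This is the k = 1 eigenfunction (up to amplitude), so the ratio equals the sharp Poincaré constant exactly.


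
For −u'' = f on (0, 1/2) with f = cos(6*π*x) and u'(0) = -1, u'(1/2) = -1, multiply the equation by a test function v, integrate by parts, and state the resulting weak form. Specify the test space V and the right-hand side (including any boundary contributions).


V = H^1(0, 1/2) (v unrestricted at boundary; u is determined up to an additive constant); weak form: ∫_0^1/2 u'v' dx = ∫_0^1/2 (cos(6*π*x)) v dx − v(1/2) + v(0) for all v ∈ V.

Multiply both sides by a test function v and integrate from 0 to 1/2:
  ∫_0^1/2 −u''(x) v(x) dx = ∫_0^1/2 f(x) v(x) dx.
Integrate the LHS by parts once:
  ∫_0^1/2 −u'' v dx = −[u'(x) v(x)]_0^1/2 + ∫_0^1/2 u'(x) v'(x) dx.
Thus ∫_0^1/2 u'(x) v'(x) dx = ∫_0^1/2 f(x) v(x) dx + [u'(x) v(x)]_0^1/2.
Choose V so that boundary terms are either known or forced to vanish.
u has inhomogeneous Neumann u'(0) = -1, u'(1/2) = -1. [u' v]_0^1/2 = (-1)·v(1/2) − (-1)·v(0) = − v(1/2) + v(0). Take V = H^1(0, 1/2); boundary term becomes part of RHS.
Weak formulation: find u (satisfying any essential BC) such that ∫_0^1/2 u'(x) v'(x) dx = ∫_0^1/2 f v dx − v(1/2) + v(0) for all v ∈ V (Neumann data are natural BCs: they enter the RHS as boundary terms).
Substituting f(x) = cos(6*π*x), the right-hand side is ∫_0^1/2 (cos(6*π*x)) v dx − v(1/2) + v(0).
Compatibility check (pure Neumann): taking v ≡ 1 ∈ V gives 0 = ∫_0^1/2 f dx + (-1) − (-1), i.e. ∫_0^1/2 f dx must equal u'(0) − u'(1/2) = 0. Indeed ∫_0^1/2 (cos(6*π*x)) dx = 0, so the data are compatible. The solution is then unique only up to an additive constant (fix it e.g. by requiring ∫_0^1/2 u dx = 0).


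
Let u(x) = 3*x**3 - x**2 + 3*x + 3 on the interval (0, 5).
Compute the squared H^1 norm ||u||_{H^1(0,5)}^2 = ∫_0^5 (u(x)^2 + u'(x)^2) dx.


||u||_{H^1}^2 = 3071840/21

The H^1 norm (squared) on an interval (0, L) is
  ||u||_{H^1}^2 = ∫_0^L u(x)^2 dx + ∫_0^L u'(x)^2 dx.
Compute u'(x) = 9*x**2 - 2*x + 3.
Then u(x)^2 = 9*x**6 - 6*x**5 + 19*x**4 + 12*x**3 + 3*x**2 + 18*x + 9 and u'(x)^2 = 81*x**4 - 36*x**3 + 58*x**2 - 12*x + 9.
Integrate each monomial from 0 to 5 using ∫_0^5 c·x^n dx = c·5^(n+1)/(n+1):
  ∫_0^5 u(x)^2 dx = ∫_0^5 (9*x^6 - 6*x^5 + 19*x^4 + 12*x^3 + 3*x^2 + 18*x + 9) dx. Term by term:
    ∫_0^5 9*x^6 dx = 703125/7;  ∫_0^5 -6*x^5 dx = -15625;  ∫_0^5 19*x^4 dx = 11875;
    ∫_0^5 12*x^3 dx = 1875;  ∫_0^5 3*x^2 dx = 125;  ∫_0^5 18*x dx = 225;
    ∫_0^5 9 dx = 45.
  Sum: 703125/7 − 15625 + 11875 + 1875 + 125 + 225 + 45 = 692765/7.
  ∫_0^5 u'(x)^2 dx = ∫_0^5 (81*x^4 - 36*x^3 + 58*x^2 - 12*x + 9) dx. Term by term:
    ∫_0^5 81*x^4 dx = 50625;  ∫_0^5 -36*x^3 dx = -5625;  ∫_0^5 58*x^2 dx = 7250/3;
    ∫_0^5 -12*x dx = -150;  ∫_0^5 9 dx = 45.
  Sum: 50625 − 5625 + 7250/3 − 150 + 45 = 141935/3.
Adding: ||u||_{H^1}^2 = 692765/7 + 141935/3 = 3071840/21.


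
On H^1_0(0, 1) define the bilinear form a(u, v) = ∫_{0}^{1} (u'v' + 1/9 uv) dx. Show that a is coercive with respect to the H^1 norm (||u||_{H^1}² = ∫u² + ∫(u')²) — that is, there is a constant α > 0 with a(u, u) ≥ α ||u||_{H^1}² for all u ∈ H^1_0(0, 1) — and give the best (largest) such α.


α = (1/9 + π^2)/(1 + π^2)

Coercivity of a(·,·) on H^1_0(0, 1) means a(u, u) ≥ α ||u||_{H^1}² for every u ∈ H^1_0.
The interval has length L = 1, and Poincaré/coercivity depend only on L. Here a(u, u) = ∫(u')² + (1/9)·∫u².
Here 0 < c = 1/9 < 1. The condition a(u,u) ≥ α||u||_{H^1}² reads (1−α)∫(u')² ≥ (α−c)∫u². Any admissible α is ≤ 1 (rapidly oscillating u have ∫u²/∫(u')² → 0), and α = 1 would force 0 ≥ (1−c)∫u², impossible since c < 1; so 1−α > 0. By the sharp Poincaré inequality on H^1_0 of an interval of length L, ∫(u')² ≥ (π/L)²∫u² with equality for the first sine mode sin(π(x−x₀)/L) (x₀ the left endpoint), so the inequality holds for all u iff (1−α)(π/L)² ≥ α − c, i.e. α ≤ ((π/L)² + c)/((π/L)² + 1) = (1 + c(L/π)²)/(1 + (L/π)²). With (π/L)² = π^2 and c = 1/9, the largest admissible constant is α = ((π/L)² + c)/((π/L)² + 1).
Simplifying, α = (1/9 + π^2)/(1 + π^2).


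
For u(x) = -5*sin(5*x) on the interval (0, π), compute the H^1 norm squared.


||u||_{H^1(0,π)}^2 = 325*π

u'(x) = -25*cos(5*x).
Expand u² and (u')² and integrate term by term on (0, π), using: for integers n ≥ 1, ∫_0^π sin²(nx) dx = ∫_0^π cos²(nx) dx = π/2; for n ≠ n', ∫_0^π sin(nx)sin(n'x) dx = ∫_0^π cos(nx)cos(n'x) dx = 0; and by product-to-sum, ∫_0^π sin(nx)cos(n'x) dx = ½∫_0^π [sin((n+n')x) + sin((n−n')x)] dx, which is 0 when n+n' is even and 2n/(n²−n'²) when n+n' is odd (it need not vanish on (0, π)).
  u² squared terms: (-5)²·∫sin(5x)² dx = 25·π/2 = 25*π/2.
  So ∫_0^π u² dx = 25*π/2.
  (u')² squared terms: (-25)²·∫cos(5x)² dx = 625·π/2 = 625*π/2.
  So ∫_0^π (u')² dx = 625*π/2.
||u||_{H^1}^2 = (25*π/2) + (625*π/2) = 325*π.


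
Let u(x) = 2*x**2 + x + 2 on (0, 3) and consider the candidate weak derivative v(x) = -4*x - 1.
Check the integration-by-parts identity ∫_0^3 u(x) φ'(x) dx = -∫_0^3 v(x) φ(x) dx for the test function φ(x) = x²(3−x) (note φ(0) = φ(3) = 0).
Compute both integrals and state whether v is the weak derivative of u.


LHS = -1107/20, RHS = 1107/20. No, v is not the weak derivative of u.

u(x) = 2*x**2 + x + 2, classical derivative u'(x) = 4*x + 1.
φ(x) = x²(3−x), so φ'(x) = 3*x*(2 - x).
Note φ(0) = φ(3) = 0, so the boundary term u·φ vanishes.
LHS = ∫_0^3 u(x) φ'(x) dx = ∫_0^3 (-6*x^4 + 9*x^3 + 12*x) dx. Term by term:
  ∫_0^3 -6*x^4 dx = -1458/5;  ∫_0^3 9*x^3 dx = 729/4;  ∫_0^3 12*x dx = 54.
Sum: -1458/5 + 729/4 + 54 = -1107/20.
So LHS = -1107/20.
∫_0^3 v(x) φ(x) dx = ∫_0^3 (4*x^4 - 11*x^3 - 3*x^2) dx. Term by term:
  ∫_0^3 4*x^4 dx = 972/5;  ∫_0^3 -11*x^3 dx = -891/4;  ∫_0^3 -3*x^2 dx = -27.
Sum: 972/5 − 891/4 − 27 = -1107/20.
So RHS = -∫_0^3 v(x) φ(x) dx = 1107/20.
LHS − RHS = -1107/10 ≠ 0, so the identity fails.
(For a valid weak derivative the identity must hold for EVERY test function, in particular this one. The failure shows v is NOT the weak derivative of u.)
Correct weak derivative would be u'(x) = 4*x + 1.


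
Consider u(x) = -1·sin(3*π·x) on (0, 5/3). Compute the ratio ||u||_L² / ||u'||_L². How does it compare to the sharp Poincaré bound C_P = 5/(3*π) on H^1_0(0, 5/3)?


||u||_L² / ||u'||_L² = 1/(3*π) < C_P = 5/(3*π).

u(x) = -1·sin(3*π·x), so u'(x) = -3*π*cos(3*π*x).
Writing u(x) = A·sin(kπx/L) with A = -1 and k = 5, use ∫_0^L sin²(kπx/L) dx = L/2 and ∫_0^L cos²(kπx/L) dx = L/2.
u² = 1·sin²(3*π·x) and (u')² = 9*π^2·cos²(3*π·x), and each of sin², cos² integrates to L/2 = 5/6 over (0, 5/3).
∫_0^5/3 u² dx = 5/6, so ||u||_L² = sqrt(30)/6.
∫_0^5/3 (u')² dx = 15*π^2/2, so ||u'||_L² = sqrt(30)*π/2.
Ratio ||u||_L² / ||u'||_L² = 1/(3*π).
Sharp Poincaré constant on H^1_0(0, 5/3) is C_P = L/π = 5/(3*π), achieved by sin(3*π/5·x).
This is the k = 5 harmonic; the ratio L/(kπ) is strictly less than C_P = L/π, consistent with the sharp inequality ||u||_L² ≤ C_P ||u'||_L².


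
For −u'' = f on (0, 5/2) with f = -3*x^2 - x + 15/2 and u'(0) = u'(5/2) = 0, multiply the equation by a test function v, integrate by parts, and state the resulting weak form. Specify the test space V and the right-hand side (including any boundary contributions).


V = H^1(0, 5/2) (no boundary constraint on v; u is determined up to an additive constant); weak form: ∫_0^5/2 u'v' dx = ∫_0^5/2 (-3*x^2 - x + 15/2) v dx for all v ∈ V.

Multiply both sides by a test function v and integrate from 0 to 5/2:
  ∫_0^5/2 −u''(x) v(x) dx = ∫_0^5/2 f(x) v(x) dx.
Integrate the LHS by parts once:
  ∫_0^5/2 −u'' v dx = −[u'(x) v(x)]_0^5/2 + ∫_0^5/2 u'(x) v'(x) dx.
Thus ∫_0^5/2 u'(x) v'(x) dx = ∫_0^5/2 f(x) v(x) dx + [u'(x) v(x)]_0^5/2.
Choose V so that boundary terms are either known or forced to vanish.
u has homogeneous Neumann: u'(0) = u'(5/2) = 0. So [u' v]_0^5/2 = 0·v(5/2) − 0·v(0) = 0 for any v; take V = H^1(0, 5/2).
Weak formulation: find u (satisfying any essential BC) such that ∫_0^5/2 u'(x) v'(x) dx = ∫_0^5/2 f v dx for all v ∈ V (homogeneous Neumann, so boundary terms vanish).
Substituting f(x) = -3*x^2 - x + 15/2, the right-hand side is ∫_0^5/2 (-3*x^2 - x + 15/2) v dx.
Compatibility check (pure Neumann): taking v ≡ 1 ∈ V gives 0 = ∫_0^5/2 f dx + (0) − (0), i.e. ∫_0^5/2 f dx must equal u'(0) − u'(5/2) = 0. Indeed ∫_0^5/2 (-3*x^2 - x + 15/2) dx = 0, so the data are compatible. The solution is then unique only up to an additive constant (fix it e.g. by requiring ∫_0^5/2 u dx = 0).


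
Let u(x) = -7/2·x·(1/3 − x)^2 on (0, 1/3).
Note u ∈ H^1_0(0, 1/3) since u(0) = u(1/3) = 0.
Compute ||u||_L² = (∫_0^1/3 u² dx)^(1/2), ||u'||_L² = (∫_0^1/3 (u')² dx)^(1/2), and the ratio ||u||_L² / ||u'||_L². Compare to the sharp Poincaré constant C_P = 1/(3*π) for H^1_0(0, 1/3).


||u||_L² / ||u'||_L² = sqrt(14)/42 < C_P = 1/(3*π).

u(x) = -7/2·x·(1/3 − x)^2, so u'(x) = -21*x^2/2 + 14*x/3 - 7/18.
u(x) = -7/2·x·(1/3 − x)^2 vanishes at x = 0 and x = 1/3, so u ∈ H^1_0(0, 1/3). Differentiate via the product rule and integrate the resulting polynomials term by term.
  ∫_0^1/3 u² dx = ∫_0^1/3 (49*x^6/4 - 49*x^5/3 + 49*x^4/6 - 49*x^3/27 + 49*x^2/324) dx. Term by term:
    ∫_0^1/3 49*x^6/4 dx = 7/8748;  ∫_0^1/3 -49*x^5/3 dx = -49/13122;  ∫_0^1/3 49*x^4/6 dx = 49/7290;
    ∫_0^1/3 -49*x^3/27 dx = -49/8748;  ∫_0^1/3 49*x^2/324 dx = 49/26244.
  Sum: 7/8748 − 49/13122 + 49/7290 − 49/8748 + 49/26244 = 7/131220.
  ∫_0^1/3 (u')² dx = ∫_0^1/3 (441*x^4/4 - 98*x^3 + 539*x^2/18 - 98*x/27 + 49/324) dx. Term by term:
    ∫_0^1/3 441*x^4/4 dx = 49/540;  ∫_0^1/3 -98*x^3 dx = -49/162;  ∫_0^1/3 539*x^2/18 dx = 539/1458;
    ∫_0^1/3 -98*x/27 dx = -49/243;  ∫_0^1/3 49/324 dx = 49/972.
  Sum: 49/540 − 49/162 + 539/1458 − 49/243 + 49/972 = 49/7290.
∫_0^1/3 u² dx = 7/131220, so ||u||_L² = sqrt(35)/810.
∫_0^1/3 (u')² dx = 49/7290, so ||u'||_L² = 7*sqrt(10)/270.
Ratio ||u||_L² / ||u'||_L² = sqrt(14)/42.
Sharp Poincaré constant on H^1_0(0, 1/3) is C_P = L/π = 1/(3*π), achieved by sin(3*π·x).
A polynomial bump cannot attain the sharp Poincaré constant (only the first sine eigenfunction does), so the ratio is strictly less than C_P, consistent with ||u||_L² ≤ C_P ||u'||_L².


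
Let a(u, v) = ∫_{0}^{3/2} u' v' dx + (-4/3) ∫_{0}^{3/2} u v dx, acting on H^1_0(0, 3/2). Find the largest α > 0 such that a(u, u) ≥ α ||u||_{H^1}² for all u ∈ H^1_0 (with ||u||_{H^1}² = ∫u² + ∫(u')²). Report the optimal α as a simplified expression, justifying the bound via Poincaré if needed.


α = 4*(-3 + π^2)/(9 + 4*π^2)

Coercivity of a(·,·) on H^1_0(0, 3/2) means a(u, u) ≥ α ||u||_{H^1}² for every u ∈ H^1_0.
The interval has length L = 3/2, and Poincaré/coercivity depend only on L. Here a(u, u) = ∫(u')² + (-4/3)·∫u².
Here c = -4/3 < 0 with |c| < (π/L)² = 4*π^2/9, so coercivity still holds. The condition a(u,u) ≥ α||u||_{H^1}² reads (1−α)∫(u')² ≥ (α−c)∫u². Any admissible α is ≤ 1 (rapidly oscillating u have ∫u²/∫(u')² → 0), and α = 1 would force 0 ≥ (1−c)∫u², impossible since c < 1; so 1−α > 0. By the sharp Poincaré inequality on H^1_0 of an interval of length L, ∫(u')² ≥ (π/L)²∫u² with equality for the first sine mode sin(π(x−x₀)/L) (x₀ the left endpoint), so the inequality holds for all u iff (1−α)(π/L)² ≥ α − c, i.e. α ≤ ((π/L)² + c)/((π/L)² + 1) = (1 + c(L/π)²)/(1 + (L/π)²). (Direct route, valid since c ≤ 0: Poincaré gives c∫u² ≥ c(L/π)²∫(u')², so a(u,u) ≥ (1 + c(L/π)²)∫(u')², while ||u||_{H^1}² ≤ (1 + (L/π)²)∫(u')²; dividing yields the same α.) With (π/L)² = 4*π^2/9 and c = -4/3, the largest admissible constant is α = ((π/L)² + c)/((π/L)² + 1).
Simplifying, α = 4*(-3 + π^2)/(9 + 4*π^2).


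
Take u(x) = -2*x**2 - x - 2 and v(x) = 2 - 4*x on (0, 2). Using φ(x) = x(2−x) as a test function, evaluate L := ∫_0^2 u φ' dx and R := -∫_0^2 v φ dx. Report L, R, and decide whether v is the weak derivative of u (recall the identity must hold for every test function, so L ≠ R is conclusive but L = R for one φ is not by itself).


LHS = 20/3, RHS = 8/3. No, v is not the weak derivative of u.

u(x) = -2*x**2 - x - 2, classical derivative u'(x) = -4*x - 1.
φ(x) = x(2−x), so φ'(x) = 2 - 2*x.
Note φ(0) = φ(2) = 0, so the boundary term u·φ vanishes.
LHS = ∫_0^2 u(x) φ'(x) dx = ∫_0^2 (4*x^3 - 2*x^2 + 2*x - 4) dx. Term by term:
  ∫_0^2 4*x^3 dx = 16;  ∫_0^2 -2*x^2 dx = -16/3;  ∫_0^2 2*x dx = 4;
  ∫_0^2 -4 dx = -8.
Sum: 16 − 16/3 + 4 − 8 = 20/3.
So LHS = 20/3.
∫_0^2 v(x) φ(x) dx = ∫_0^2 (4*x^3 - 10*x^2 + 4*x) dx. Term by term:
  ∫_0^2 4*x^3 dx = 16;  ∫_0^2 -10*x^2 dx = -80/3;  ∫_0^2 4*x dx = 8.
Sum: 16 − 80/3 + 8 = -8/3.
So RHS = -∫_0^2 v(x) φ(x) dx = 8/3.
LHS − RHS = 4 ≠ 0, so the identity fails.
(For a valid weak derivative the identity must hold for EVERY test function, in particular this one. The failure shows v is NOT the weak derivative of u.)
Correct weak derivative would be u'(x) = -4*x - 1.


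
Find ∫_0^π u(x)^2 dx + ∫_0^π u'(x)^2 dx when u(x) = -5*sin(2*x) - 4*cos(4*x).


||u||_{H^1(0,π)}^2 = 397*π/2

u'(x) = 16*sin(4*x) - 10*cos(2*x).
Expand u² and (u')² and integrate term by term on (0, π), using: for integers n ≥ 1, ∫_0^π sin²(nx) dx = ∫_0^π cos²(nx) dx = π/2; for n ≠ n', ∫_0^π sin(nx)sin(n'x) dx = ∫_0^π cos(nx)cos(n'x) dx = 0; and by product-to-sum, ∫_0^π sin(nx)cos(n'x) dx = ½∫_0^π [sin((n+n')x) + sin((n−n')x)] dx, which is 0 when n+n' is even and 2n/(n²−n'²) when n+n' is odd (it need not vanish on (0, π)).
  u² squared terms: (-5)²·∫sin(2x)² dx = 25·π/2 = 25*π/2;  (-4)²·∫cos(4x)² dx = 16·π/2 = 8*π.
  u² cross terms: 2·(-5)·(-4)·∫sin(2x)·cos(4x) dx = 40·(0) = 0.
  So ∫_0^π u² dx = 25*π/2 + 8*π + 0 = 41*π/2.
  (u')² squared terms: (-10)²·∫cos(2x)² dx = 100·π/2 = 50*π;  (16)²·∫sin(4x)² dx = 256·π/2 = 128*π.
  (u')² cross terms: 2·(-10)·(16)·∫cos(2x)·sin(4x) dx = -320·(0) = 0.
  So ∫_0^π (u')² dx = 50*π + 128*π + 0 = 178*π.
||u||_{H^1}^2 = (41*π/2) + (178*π) = 397*π/2.


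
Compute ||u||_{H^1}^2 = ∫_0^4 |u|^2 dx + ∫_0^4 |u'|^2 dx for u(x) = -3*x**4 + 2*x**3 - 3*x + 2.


||u||_{H^1}^2 = 15091516/35

The H^1 norm (squared) on an interval (0, L) is
  ||u||_{H^1}^2 = ∫_0^L u(x)^2 dx + ∫_0^L u'(x)^2 dx.
Compute u'(x) = -12*x**3 + 6*x**2 - 3.
Then u(x)^2 = 9*x**8 - 12*x**7 + 4*x**6 + 18*x**5 - 24*x**4 + 8*x**3 + 9*x**2 - 12*x + 4 and u'(x)^2 = 144*x**6 - 144*x**5 + 36*x**4 + 72*x**3 - 36*x**2 + 9.
Integrate each monomial from 0 to 4 using ∫_0^4 c·x^n dx = c·4^(n+1)/(n+1):
  ∫_0^4 u(x)^2 dx = ∫_0^4 (9*x^8 - 12*x^7 + 4*x^6 + 18*x^5 - 24*x^4 + 8*x^3 + 9*x^2 - 12*x + 4) dx. Term by term:
    ∫_0^4 9*x^8 dx = 262144;  ∫_0^4 -12*x^7 dx = -98304;  ∫_0^4 4*x^6 dx = 65536/7;
    ∫_0^4 18*x^5 dx = 12288;  ∫_0^4 -24*x^4 dx = -24576/5;  ∫_0^4 8*x^3 dx = 512;
    ∫_0^4 9*x^2 dx = 192;  ∫_0^4 -12*x dx = -96;  ∫_0^4 4 dx = 16.
  Sum: 262144 − 98304 + 65536/7 + 12288 − 24576/5 + 512 + 192 − 96 + 16 = 6341968/35.
  ∫_0^4 u'(x)^2 dx = ∫_0^4 (144*x^6 - 144*x^5 + 36*x^4 + 72*x^3 - 36*x^2 + 9) dx. Term by term:
    ∫_0^4 144*x^6 dx = 2359296/7;  ∫_0^4 -144*x^5 dx = -98304;  ∫_0^4 36*x^4 dx = 36864/5;
    ∫_0^4 72*x^3 dx = 4608;  ∫_0^4 -36*x^2 dx = -768;  ∫_0^4 9 dx = 36.
  Sum: 2359296/7 − 98304 + 36864/5 + 4608 − 768 + 36 = 8749548/35.
Adding: ||u||_{H^1}^2 = 6341968/35 + 8749548/35 = 15091516/35.


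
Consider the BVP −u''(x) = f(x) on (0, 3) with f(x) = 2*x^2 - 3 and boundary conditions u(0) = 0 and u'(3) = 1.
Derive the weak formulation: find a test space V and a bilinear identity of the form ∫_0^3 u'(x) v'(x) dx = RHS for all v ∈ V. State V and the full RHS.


V = {v ∈ H^1(0, 3) : v(0) = 0} (test functions vanish at x = 0 where u is specified); weak form: ∫_0^3 u'v' dx = ∫_0^3 (2*x^2 - 3) v dx + v(3) for all v ∈ V.

Multiply both sides by a test function v and integrate from 0 to 3:
  ∫_0^3 −u''(x) v(x) dx = ∫_0^3 f(x) v(x) dx.
Integrate the LHS by parts once:
  ∫_0^3 −u'' v dx = −[u'(x) v(x)]_0^3 + ∫_0^3 u'(x) v'(x) dx.
Thus ∫_0^3 u'(x) v'(x) dx = ∫_0^3 f(x) v(x) dx + [u'(x) v(x)]_0^3.
Choose V so that boundary terms are either known or forced to vanish.
Mixed BC: u(0) = 0 (Dirichlet) and u'(3) = 1 (Neumann). Define V = {v ∈ H^1(0, 3) : v(0) = 0}. Then [u' v]_0^3 = u'(3)·v(3) − u'(0)·0 = v(3).
Weak formulation: find u (satisfying any essential BC) such that ∫_0^3 u'(x) v'(x) dx = ∫_0^3 f v dx + v(3) for all v ∈ V (Dirichlet at 0 absorbed into V; Neumann datum at x = 3 contributes the boundary term).
Substituting f(x) = 2*x^2 - 3, the right-hand side is ∫_0^3 (2*x^2 - 3) v dx + v(3).


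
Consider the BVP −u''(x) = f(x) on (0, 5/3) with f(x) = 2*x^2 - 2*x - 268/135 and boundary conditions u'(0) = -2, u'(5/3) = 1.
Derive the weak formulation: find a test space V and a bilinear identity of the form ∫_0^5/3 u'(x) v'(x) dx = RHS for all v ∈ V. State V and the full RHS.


V = H^1(0, 5/3) (v unrestricted at boundary; u is determined up to an additive constant); weak form: ∫_0^5/3 u'v' dx = ∫_0^5/3 (2*x^2 - 2*x - 268/135) v dx + v(5/3) + 2·v(0) for all v ∈ V.

Multiply both sides by a test function v and integrate from 0 to 5/3:
  ∫_0^5/3 −u''(x) v(x) dx = ∫_0^5/3 f(x) v(x) dx.
Integrate the LHS by parts once:
  ∫_0^5/3 −u'' v dx = −[u'(x) v(x)]_0^5/3 + ∫_0^5/3 u'(x) v'(x) dx.
Thus ∫_0^5/3 u'(x) v'(x) dx = ∫_0^5/3 f(x) v(x) dx + [u'(x) v(x)]_0^5/3.
Choose V so that boundary terms are either known or forced to vanish.
u has inhomogeneous Neumann u'(0) = -2, u'(5/3) = 1. [u' v]_0^5/3 = (1)·v(5/3) − (-2)·v(0) = v(5/3) + 2·v(0). Take V = H^1(0, 5/3); boundary term becomes part of RHS.
Weak formulation: find u (satisfying any essential BC) such that ∫_0^5/3 u'(x) v'(x) dx = ∫_0^5/3 f v dx + v(5/3) + 2·v(0) for all v ∈ V (Neumann data are natural BCs: they enter the RHS as boundary terms).
Substituting f(x) = 2*x^2 - 2*x - 268/135, the right-hand side is ∫_0^5/3 (2*x^2 - 2*x - 268/135) v dx + v(5/3) + 2·v(0).
Compatibility check (pure Neumann): taking v ≡ 1 ∈ V gives 0 = ∫_0^5/3 f dx + (1) − (-2), i.e. ∫_0^5/3 f dx must equal u'(0) − u'(5/3) = -3. Indeed ∫_0^5/3 (2*x^2 - 2*x - 268/135) dx = -3, so the data are compatible. The solution is then unique only up to an additive constant (fix it e.g. by requiring ∫_0^5/3 u dx = 0).


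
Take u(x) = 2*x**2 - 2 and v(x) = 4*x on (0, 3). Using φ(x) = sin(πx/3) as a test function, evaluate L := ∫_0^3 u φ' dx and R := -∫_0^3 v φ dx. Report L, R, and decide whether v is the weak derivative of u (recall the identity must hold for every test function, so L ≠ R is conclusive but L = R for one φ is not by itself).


LHS = -36/π, RHS = -36/π. Yes, v = u' weakly.

u(x) = 2*x**2 - 2, classical derivative u'(x) = 4*x.
φ(x) = sin(πx/3), so φ'(x) = π*cos(π*x/3)/3.
Note φ(0) = φ(3) = 0, so the boundary term u·φ vanishes.
LHS = ∫_0^3 u(x) φ'(x) dx = ∫_0^3 (2*π*x^2*cos(π*x/3)/3 - 2*π*cos(π*x/3)/3) dx. Term by term:
  ∫_0^3 -2*π*cos(π*x/3)/3 dx = 0;  ∫_0^3 2*π*x^2*cos(π*x/3)/3 dx = -36/π.
Sum: 0 − 36/π = -36/π.
So LHS = -36/π.
∫_0^3 v(x) φ(x) dx = ∫_0^3 (4*x*sin(π*x/3)) dx. Term by term:
  ∫_0^3 4*x*sin(π*x/3) dx = 36/π.
So RHS = -∫_0^3 v(x) φ(x) dx = -36/π.
LHS = RHS, so the identity holds for this test φ.
Moreover u is smooth here and v(x) = u'(x) = 4*x pointwise, so the identity holds for every test function. Hence v is the weak derivative of u.


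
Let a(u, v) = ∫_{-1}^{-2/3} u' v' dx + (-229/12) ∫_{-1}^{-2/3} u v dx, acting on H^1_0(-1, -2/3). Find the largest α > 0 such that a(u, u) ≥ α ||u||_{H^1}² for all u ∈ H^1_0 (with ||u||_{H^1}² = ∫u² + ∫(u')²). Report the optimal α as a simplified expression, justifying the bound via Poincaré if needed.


α = (-229 + 108*π^2)/(12*(1 + 9*π^2))

Coercivity of a(·,·) on H^1_0(-1, -2/3) means a(u, u) ≥ α ||u||_{H^1}² for every u ∈ H^1_0.
The interval has length L = 1/3, and Poincaré/coercivity depend only on L. Here a(u, u) = ∫(u')² + (-229/12)·∫u².
Here c = -229/12 < 0 with |c| < (π/L)² = 9*π^2, so coercivity still holds. The condition a(u,u) ≥ α||u||_{H^1}² reads (1−α)∫(u')² ≥ (α−c)∫u². Any admissible α is ≤ 1 (rapidly oscillating u have ∫u²/∫(u')² → 0), and α = 1 would force 0 ≥ (1−c)∫u², impossible since c < 1; so 1−α > 0. By the sharp Poincaré inequality on H^1_0 of an interval of length L, ∫(u')² ≥ (π/L)²∫u² with equality for the first sine mode sin(π(x−x₀)/L) (x₀ the left endpoint), so the inequality holds for all u iff (1−α)(π/L)² ≥ α − c, i.e. α ≤ ((π/L)² + c)/((π/L)² + 1) = (1 + c(L/π)²)/(1 + (L/π)²). (Direct route, valid since c ≤ 0: Poincaré gives c∫u² ≥ c(L/π)²∫(u')², so a(u,u) ≥ (1 + c(L/π)²)∫(u')², while ||u||_{H^1}² ≤ (1 + (L/π)²)∫(u')²; dividing yields the same α.) With (π/L)² = 9*π^2 and c = -229/12, the largest admissible constant is α = ((π/L)² + c)/((π/L)² + 1).
Simplifying, α = (-229 + 108*π^2)/(12*(1 + 9*π^2)).


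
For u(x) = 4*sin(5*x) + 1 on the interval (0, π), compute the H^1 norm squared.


||u||_{H^1(0,π)}^2 = 16/5 + 209*π

u'(x) = 20*cos(5*x).
Expand u² and (u')² and integrate term by term on (0, π), using: for integers n ≥ 1, ∫_0^π sin²(nx) dx = ∫_0^π cos²(nx) dx = π/2; for n ≠ n', ∫_0^π sin(nx)sin(n'x) dx = ∫_0^π cos(nx)cos(n'x) dx = 0; and by product-to-sum, ∫_0^π sin(nx)cos(n'x) dx = ½∫_0^π [sin((n+n')x) + sin((n−n')x)] dx, which is 0 when n+n' is even and 2n/(n²−n'²) when n+n' is odd (it need not vanish on (0, π)). For the constant mode: ∫_0^π 1 dx = π, ∫_0^π cos(nx) dx = 0, ∫_0^π sin(nx) dx = (1−(−1)^n)/n.
  u² squared terms: (1)²·∫1 dx = 1·π = π;  (4)²·∫sin(5x)² dx = 16·π/2 = 8*π.
  u² cross terms: 2·(1)·(4)·∫1·sin(5x) dx = 8·(2/5) = 16/5.
  So ∫_0^π u² dx = π + 8*π + 16/5 = 16/5 + 9*π.
  (u')² squared terms: (20)²·∫cos(5x)² dx = 400·π/2 = 200*π.
  So ∫_0^π (u')² dx = 200*π.
||u||_{H^1}^2 = (16/5 + 9*π) + (200*π) = 16/5 + 209*π.


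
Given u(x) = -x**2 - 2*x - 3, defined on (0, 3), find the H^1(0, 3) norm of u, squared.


||u||_{H^1}^2 = 1923/5

The H^1 norm (squared) on an interval (0, L) is
  ||u||_{H^1}^2 = ∫_0^L u(x)^2 dx + ∫_0^L u'(x)^2 dx.
Compute u'(x) = -2*x - 2.
Then u(x)^2 = x**4 + 4*x**3 + 10*x**2 + 12*x + 9 and u'(x)^2 = 4*x**2 + 8*x + 4.
Integrate each monomial from 0 to 3 using ∫_0^3 c·x^n dx = c·3^(n+1)/(n+1):
  ∫_0^3 u(x)^2 dx = ∫_0^3 (x^4 + 4*x^3 + 10*x^2 + 12*x + 9) dx. Term by term:
    ∫_0^3 x^4 dx = 243/5;  ∫_0^3 4*x^3 dx = 81;  ∫_0^3 10*x^2 dx = 90;
    ∫_0^3 12*x dx = 54;  ∫_0^3 9 dx = 27.
  Sum: 243/5 + 81 + 90 + 54 + 27 = 1503/5.
  ∫_0^3 u'(x)^2 dx = ∫_0^3 (4*x^2 + 8*x + 4) dx. Term by term:
    ∫_0^3 4*x^2 dx = 36;  ∫_0^3 8*x dx = 36;  ∫_0^3 4 dx = 12.
  Sum: 36 + 36 + 12 = 84.
Adding: ||u||_{H^1}^2 = 1503/5 + 84 = 1923/5.
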